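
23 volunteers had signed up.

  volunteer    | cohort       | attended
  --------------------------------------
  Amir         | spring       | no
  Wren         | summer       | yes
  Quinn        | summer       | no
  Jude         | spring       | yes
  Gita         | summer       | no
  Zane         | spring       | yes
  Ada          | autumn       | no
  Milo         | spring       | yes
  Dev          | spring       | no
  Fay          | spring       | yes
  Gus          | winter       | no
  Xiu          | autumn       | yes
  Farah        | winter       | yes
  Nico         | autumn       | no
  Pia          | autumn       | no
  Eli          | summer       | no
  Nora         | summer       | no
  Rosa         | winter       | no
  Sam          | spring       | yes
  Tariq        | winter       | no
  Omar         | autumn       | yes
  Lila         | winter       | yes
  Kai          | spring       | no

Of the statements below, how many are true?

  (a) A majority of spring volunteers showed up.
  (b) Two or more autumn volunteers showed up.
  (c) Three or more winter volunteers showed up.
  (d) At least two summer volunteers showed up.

2

(a) spring: |A| = 8, |A ∩ B| = 5; needs |A ∩ B| > |A ∖ B| — true.
(b) autumn: |A| = 5, |A ∩ B| = 2; needs |A ∩ B| ≥ 2 — true.
(c) winter: |A| = 5, |A ∩ B| = 2; needs |A ∩ B| ≥ 3 — false.
(d) summer: |A| = 5, |A ∩ B| = 1; needs |A ∩ B| ≥ 2 — false.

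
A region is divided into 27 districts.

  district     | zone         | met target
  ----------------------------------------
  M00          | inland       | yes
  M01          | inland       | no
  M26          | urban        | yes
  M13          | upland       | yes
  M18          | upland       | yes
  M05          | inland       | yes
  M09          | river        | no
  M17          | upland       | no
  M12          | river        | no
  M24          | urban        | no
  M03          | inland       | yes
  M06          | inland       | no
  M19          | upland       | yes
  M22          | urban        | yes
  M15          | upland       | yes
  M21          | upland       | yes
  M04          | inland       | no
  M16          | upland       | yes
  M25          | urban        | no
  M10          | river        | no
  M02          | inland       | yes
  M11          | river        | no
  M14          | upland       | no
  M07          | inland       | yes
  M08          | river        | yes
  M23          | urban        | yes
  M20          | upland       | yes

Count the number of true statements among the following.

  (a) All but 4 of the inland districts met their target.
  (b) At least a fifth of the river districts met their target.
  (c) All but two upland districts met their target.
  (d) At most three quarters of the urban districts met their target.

(a) inland: |A| = 8, |A ∩ B| = 5; needs |A ∖ B| = 4 — false.
(b) river: |A| = 5, |A ∩ B| = 1; needs |A ∩ B| / |A| ≥ 1/5 — true.
(c) upland: |A| = 9, |A ∩ B| = 7; needs |A ∖ B| = 2 — true.
(d) urban: |A| = 5, |A ∩ B| = 3; needs |A ∩ B| / |A| ≤ 3/4 — true.

3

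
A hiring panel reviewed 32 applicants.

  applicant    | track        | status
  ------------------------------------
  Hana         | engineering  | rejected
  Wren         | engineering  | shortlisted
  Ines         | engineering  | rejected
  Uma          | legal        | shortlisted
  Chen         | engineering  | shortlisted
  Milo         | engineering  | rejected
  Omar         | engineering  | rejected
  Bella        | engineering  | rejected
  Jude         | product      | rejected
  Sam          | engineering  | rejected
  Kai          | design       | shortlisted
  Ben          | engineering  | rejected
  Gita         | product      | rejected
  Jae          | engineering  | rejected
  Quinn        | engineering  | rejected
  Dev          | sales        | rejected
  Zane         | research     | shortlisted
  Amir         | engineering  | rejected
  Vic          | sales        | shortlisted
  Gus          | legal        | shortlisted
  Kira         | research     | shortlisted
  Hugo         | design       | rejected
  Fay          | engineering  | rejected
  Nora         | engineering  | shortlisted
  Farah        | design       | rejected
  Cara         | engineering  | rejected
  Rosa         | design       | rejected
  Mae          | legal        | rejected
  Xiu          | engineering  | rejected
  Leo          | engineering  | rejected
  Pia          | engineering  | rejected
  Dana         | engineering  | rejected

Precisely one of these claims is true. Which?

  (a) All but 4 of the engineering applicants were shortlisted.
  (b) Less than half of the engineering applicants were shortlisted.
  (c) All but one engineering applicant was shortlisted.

|A| = 19, |A ∩ B| = 3, |A ∖ B| = 16.
(a) requires |A ∖ B| = 4: false.
(b) requires |A ∩ B| < |A ∖ B|: true.
(c) requires |A ∖ B| = 1: false.

(b)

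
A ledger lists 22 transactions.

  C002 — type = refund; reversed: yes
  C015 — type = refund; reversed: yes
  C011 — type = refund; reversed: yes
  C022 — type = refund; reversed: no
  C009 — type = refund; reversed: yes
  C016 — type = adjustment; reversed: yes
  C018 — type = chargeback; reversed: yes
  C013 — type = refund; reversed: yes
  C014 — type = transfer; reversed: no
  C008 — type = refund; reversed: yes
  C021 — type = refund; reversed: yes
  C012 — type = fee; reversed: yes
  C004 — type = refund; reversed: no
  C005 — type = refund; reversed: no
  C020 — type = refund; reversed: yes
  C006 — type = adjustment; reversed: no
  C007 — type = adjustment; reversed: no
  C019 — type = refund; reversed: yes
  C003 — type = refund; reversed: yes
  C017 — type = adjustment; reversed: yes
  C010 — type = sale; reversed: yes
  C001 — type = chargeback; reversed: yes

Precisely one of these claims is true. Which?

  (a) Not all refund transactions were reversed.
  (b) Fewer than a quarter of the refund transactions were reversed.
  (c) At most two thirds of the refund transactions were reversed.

(a)

|A| = 13, |A ∩ B| = 10, |A ∖ B| = 3.
(a) requires A ⊄ B (|A ∖ B| ≥ 1): true.
(b) requires |A ∩ B| / |A| < 1/4: false.
(c) requires |A ∩ B| / |A| ≤ 2/3: false.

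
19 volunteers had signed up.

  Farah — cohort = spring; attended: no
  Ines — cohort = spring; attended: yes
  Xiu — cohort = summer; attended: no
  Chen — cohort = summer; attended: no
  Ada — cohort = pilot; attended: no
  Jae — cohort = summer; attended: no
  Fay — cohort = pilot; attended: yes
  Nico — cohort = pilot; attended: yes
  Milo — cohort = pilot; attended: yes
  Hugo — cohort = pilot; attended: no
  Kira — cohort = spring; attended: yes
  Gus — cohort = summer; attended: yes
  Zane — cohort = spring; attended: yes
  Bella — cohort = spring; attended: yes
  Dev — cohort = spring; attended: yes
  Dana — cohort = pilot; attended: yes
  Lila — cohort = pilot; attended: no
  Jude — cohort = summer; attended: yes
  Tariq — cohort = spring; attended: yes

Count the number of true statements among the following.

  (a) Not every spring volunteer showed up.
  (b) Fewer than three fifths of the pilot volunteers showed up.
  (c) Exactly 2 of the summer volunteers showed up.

3

(a) spring: |A| = 7, |A ∩ B| = 6; needs A ⊄ B (|A ∖ B| ≥ 1) — true.
(b) pilot: |A| = 7, |A ∩ B| = 4; needs |A ∩ B| / |A| < 3/5 — true.
(c) summer: |A| = 5, |A ∩ B| = 2; needs |A ∩ B| = 2 — true.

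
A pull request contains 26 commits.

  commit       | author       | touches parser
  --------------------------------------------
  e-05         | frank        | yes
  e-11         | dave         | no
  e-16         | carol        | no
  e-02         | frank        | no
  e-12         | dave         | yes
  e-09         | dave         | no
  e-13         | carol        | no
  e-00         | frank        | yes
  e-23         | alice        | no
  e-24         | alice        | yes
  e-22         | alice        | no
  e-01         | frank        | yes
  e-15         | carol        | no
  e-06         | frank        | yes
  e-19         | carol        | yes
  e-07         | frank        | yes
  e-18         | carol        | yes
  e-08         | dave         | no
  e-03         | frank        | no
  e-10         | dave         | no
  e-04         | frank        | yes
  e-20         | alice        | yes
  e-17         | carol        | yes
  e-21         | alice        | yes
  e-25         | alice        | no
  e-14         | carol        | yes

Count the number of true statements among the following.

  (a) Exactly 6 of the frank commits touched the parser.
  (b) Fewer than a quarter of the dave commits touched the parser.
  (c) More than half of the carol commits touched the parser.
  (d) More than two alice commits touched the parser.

4

(a) frank: |A| = 8, |A ∩ B| = 6; needs |A ∩ B| = 6 — true.
(b) dave: |A| = 5, |A ∩ B| = 1; needs |A ∩ B| / |A| < 1/4 — true.
(c) carol: |A| = 7, |A ∩ B| = 4; needs |A ∩ B| > |A ∖ B| — true.
(d) alice: |A| = 6, |A ∩ B| = 3; needs |A ∩ B| > 2 — true.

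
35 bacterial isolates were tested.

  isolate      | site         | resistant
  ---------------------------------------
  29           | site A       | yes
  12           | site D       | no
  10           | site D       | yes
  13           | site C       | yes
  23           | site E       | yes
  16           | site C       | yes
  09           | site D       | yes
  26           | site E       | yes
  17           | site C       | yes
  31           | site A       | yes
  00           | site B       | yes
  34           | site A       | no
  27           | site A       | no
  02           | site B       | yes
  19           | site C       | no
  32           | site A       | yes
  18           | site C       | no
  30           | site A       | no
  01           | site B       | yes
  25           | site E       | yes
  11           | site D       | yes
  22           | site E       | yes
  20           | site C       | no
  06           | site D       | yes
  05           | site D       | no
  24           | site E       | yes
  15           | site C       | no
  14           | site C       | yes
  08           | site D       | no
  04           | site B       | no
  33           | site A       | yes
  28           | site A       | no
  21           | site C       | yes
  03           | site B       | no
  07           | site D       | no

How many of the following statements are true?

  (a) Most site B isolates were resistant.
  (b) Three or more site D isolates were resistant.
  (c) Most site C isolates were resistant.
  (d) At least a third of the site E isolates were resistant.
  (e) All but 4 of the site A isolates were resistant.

5

(a) site B: |A| = 5, |A ∩ B| = 3; needs |A ∩ B| > |A ∖ B| — true.
(b) site D: |A| = 8, |A ∩ B| = 4; needs |A ∩ B| ≥ 3 — true.
(c) site C: |A| = 9, |A ∩ B| = 5; needs |A ∩ B| > |A ∖ B| — true.
(d) site E: |A| = 5, |A ∩ B| = 5; needs |A ∩ B| / |A| ≥ 1/3 — true.
(e) site A: |A| = 8, |A ∩ B| = 4; needs |A ∖ B| = 4 — true.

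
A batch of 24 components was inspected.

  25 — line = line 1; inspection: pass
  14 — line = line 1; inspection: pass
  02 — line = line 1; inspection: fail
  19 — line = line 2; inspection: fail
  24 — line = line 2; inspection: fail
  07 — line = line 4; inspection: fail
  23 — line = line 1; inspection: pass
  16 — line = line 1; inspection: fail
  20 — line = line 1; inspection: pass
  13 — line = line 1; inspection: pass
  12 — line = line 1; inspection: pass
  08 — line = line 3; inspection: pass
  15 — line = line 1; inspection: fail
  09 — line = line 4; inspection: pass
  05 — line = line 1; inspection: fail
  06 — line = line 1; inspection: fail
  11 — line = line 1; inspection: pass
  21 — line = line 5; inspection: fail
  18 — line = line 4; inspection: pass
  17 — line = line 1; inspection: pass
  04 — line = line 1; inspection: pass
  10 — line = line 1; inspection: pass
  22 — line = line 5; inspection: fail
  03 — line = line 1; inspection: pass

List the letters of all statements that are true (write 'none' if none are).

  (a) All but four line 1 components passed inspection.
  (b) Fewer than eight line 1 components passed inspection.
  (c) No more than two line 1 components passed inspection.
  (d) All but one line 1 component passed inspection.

none

|A| = 16, |A ∩ B| = 11, |A ∖ B| = 5.
(a) |A ∖ B| = 4: fails.
(b) |A ∩ B| < 8: fails.
(c) |A ∩ B| ≤ 2: fails.
(d) |A ∖ B| = 1: fails.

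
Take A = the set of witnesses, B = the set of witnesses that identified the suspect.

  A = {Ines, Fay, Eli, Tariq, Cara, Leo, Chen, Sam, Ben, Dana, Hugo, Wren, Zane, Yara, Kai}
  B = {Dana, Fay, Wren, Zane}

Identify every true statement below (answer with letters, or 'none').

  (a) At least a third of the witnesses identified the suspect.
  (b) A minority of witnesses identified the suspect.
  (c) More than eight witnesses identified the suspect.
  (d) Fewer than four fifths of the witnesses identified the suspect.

|A| = 15, |A ∩ B| = 4, |A ∖ B| = 11.
(a) |A ∩ B| / |A| ≥ 1/3: fails.
(b) |A ∩ B| < |A ∖ B|: holds.
(c) |A ∩ B| > 8: fails.
(d) |A ∩ B| / |A| < 4/5: holds.

(b), (d)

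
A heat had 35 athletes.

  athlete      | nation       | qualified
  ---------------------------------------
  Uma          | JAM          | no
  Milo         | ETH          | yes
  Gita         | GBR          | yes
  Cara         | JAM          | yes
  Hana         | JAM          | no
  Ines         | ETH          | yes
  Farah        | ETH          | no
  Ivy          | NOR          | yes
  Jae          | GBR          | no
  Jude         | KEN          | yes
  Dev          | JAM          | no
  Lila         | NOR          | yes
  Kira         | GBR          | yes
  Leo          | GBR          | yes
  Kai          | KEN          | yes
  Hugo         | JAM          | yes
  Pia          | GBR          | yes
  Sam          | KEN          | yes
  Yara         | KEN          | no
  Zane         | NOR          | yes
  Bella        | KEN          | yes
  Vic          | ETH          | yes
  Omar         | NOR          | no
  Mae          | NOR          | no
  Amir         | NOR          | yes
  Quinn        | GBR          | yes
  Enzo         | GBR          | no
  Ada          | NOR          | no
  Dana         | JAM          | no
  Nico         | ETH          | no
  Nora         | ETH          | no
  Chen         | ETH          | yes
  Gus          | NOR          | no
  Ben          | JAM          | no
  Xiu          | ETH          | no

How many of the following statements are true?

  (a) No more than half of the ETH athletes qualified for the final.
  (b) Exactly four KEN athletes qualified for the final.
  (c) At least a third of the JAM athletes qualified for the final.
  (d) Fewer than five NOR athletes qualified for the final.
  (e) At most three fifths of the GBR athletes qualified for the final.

3

(a) ETH: |A| = 8, |A ∩ B| = 4; needs |A ∩ B| ≤ |A ∖ B| — true.
(b) KEN: |A| = 5, |A ∩ B| = 4; needs |A ∩ B| = 4 — true.
(c) JAM: |A| = 7, |A ∩ B| = 2; needs |A ∩ B| / |A| ≥ 1/3 — false.
(d) NOR: |A| = 8, |A ∩ B| = 4; needs |A ∩ B| < 5 — true.
(e) GBR: |A| = 7, |A ∩ B| = 5; needs |A ∩ B| / |A| ≤ 3/5 — false.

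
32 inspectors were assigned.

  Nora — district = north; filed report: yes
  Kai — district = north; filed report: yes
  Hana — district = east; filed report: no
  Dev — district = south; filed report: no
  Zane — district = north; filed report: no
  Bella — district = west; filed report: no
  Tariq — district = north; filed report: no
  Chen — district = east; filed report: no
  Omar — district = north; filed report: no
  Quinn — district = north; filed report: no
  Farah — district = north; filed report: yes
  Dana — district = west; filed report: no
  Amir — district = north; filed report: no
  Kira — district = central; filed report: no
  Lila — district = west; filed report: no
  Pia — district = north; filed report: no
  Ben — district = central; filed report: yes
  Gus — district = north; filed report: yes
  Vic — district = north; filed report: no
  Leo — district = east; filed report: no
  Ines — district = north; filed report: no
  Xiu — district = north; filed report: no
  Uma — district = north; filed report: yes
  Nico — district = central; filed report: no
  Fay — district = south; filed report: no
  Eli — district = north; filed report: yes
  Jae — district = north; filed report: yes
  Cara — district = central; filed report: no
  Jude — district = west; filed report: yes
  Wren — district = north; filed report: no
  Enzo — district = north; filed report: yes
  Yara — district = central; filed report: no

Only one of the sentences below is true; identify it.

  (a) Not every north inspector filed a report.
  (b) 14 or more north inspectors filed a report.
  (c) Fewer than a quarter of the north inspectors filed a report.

|A| = 18, |A ∩ B| = 8, |A ∖ B| = 10.
(a) requires A ⊄ B (|A ∖ B| ≥ 1): true.
(b) requires |A ∩ B| ≥ 14: false.
(c) requires |A ∩ B| / |A| < 1/4: false.

(a)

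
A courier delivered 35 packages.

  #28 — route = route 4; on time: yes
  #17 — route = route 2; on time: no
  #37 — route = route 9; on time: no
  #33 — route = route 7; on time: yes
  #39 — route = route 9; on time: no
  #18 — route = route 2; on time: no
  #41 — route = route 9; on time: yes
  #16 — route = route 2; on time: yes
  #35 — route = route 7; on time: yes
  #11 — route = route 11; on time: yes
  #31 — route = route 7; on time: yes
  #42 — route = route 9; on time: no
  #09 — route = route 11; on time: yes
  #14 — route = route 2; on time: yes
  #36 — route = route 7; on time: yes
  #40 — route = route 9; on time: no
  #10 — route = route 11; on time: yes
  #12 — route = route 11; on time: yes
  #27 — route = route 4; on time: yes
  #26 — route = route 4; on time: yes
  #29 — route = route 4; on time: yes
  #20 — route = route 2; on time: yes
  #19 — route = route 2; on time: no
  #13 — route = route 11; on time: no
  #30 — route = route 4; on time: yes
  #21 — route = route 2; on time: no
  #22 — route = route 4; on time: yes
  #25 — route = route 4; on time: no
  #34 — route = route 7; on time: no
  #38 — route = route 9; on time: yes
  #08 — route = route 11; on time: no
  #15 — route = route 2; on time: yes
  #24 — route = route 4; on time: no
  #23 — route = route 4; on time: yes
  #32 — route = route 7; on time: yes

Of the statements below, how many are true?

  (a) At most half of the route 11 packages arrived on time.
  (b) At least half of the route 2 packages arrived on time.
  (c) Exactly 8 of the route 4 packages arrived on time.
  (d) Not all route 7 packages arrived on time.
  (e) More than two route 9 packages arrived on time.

2

(a) route 11: |A| = 6, |A ∩ B| = 4; needs |A ∩ B| ≤ |A ∖ B| — false.
(b) route 2: |A| = 8, |A ∩ B| = 4; needs |A ∩ B| ≥ |A ∖ B| — true.
(c) route 4: |A| = 9, |A ∩ B| = 7; needs |A ∩ B| = 8 — false.
(d) route 7: |A| = 6, |A ∩ B| = 5; needs A ⊄ B (|A ∖ B| ≥ 1) — true.
(e) route 9: |A| = 6, |A ∩ B| = 2; needs |A ∩ B| > 2 — false.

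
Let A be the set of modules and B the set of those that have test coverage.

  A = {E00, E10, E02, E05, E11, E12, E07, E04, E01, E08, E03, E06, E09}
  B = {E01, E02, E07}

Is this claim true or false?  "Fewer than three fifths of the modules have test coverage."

Truth condition: |A ∩ B| / |A| < 3/5.
A (the restrictor) = {E00, E10, E02, E05, E11, E12, E07, E04, E01, E08, E03, E06, E09}, |A| = 13.
A ∩ B = {E02, E07, E01}, so |A ∩ B| = 3.
A ∖ B = {E00, E10, E05, E11, E12, E04, E08, E03, E06, E09}, so |A ∖ B| = 10.
|A ∩ B|/|A| = 3/13, so the statement is true.

True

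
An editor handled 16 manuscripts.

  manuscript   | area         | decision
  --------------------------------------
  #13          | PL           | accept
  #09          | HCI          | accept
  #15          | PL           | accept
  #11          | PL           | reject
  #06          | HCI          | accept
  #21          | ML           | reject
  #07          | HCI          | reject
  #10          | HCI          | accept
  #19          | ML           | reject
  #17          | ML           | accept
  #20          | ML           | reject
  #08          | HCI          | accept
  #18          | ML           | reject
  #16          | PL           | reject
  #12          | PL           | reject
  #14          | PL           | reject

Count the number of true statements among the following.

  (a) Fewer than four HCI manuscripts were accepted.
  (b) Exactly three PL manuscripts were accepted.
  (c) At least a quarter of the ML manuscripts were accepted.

(a) HCI: |A| = 5, |A ∩ B| = 4; needs |A ∩ B| < 4 — false.
(b) PL: |A| = 6, |A ∩ B| = 2; needs |A ∩ B| = 3 — false.
(c) ML: |A| = 5, |A ∩ B| = 1; needs |A ∩ B| / |A| ≥ 1/4 — false.

0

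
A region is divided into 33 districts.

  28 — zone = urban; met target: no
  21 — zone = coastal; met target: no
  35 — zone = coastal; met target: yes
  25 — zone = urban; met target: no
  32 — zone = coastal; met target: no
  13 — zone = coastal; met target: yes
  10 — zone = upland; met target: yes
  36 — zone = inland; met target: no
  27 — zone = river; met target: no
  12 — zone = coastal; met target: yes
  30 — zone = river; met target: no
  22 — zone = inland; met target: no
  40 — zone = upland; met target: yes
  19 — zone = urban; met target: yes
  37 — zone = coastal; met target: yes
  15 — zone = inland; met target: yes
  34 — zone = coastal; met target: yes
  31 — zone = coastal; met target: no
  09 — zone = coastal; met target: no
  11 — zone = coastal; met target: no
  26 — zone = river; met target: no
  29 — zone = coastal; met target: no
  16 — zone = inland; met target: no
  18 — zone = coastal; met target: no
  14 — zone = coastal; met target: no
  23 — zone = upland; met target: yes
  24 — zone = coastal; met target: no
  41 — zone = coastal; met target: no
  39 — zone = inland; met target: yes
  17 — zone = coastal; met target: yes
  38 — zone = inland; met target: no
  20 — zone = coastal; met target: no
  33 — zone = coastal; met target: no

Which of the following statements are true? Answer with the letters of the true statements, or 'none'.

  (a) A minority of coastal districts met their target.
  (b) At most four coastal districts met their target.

|A| = 18, |A ∩ B| = 6, |A ∖ B| = 12.
(a) |A ∩ B| < |A ∖ B|: holds.
(b) |A ∩ B| ≤ 4: fails.

(a)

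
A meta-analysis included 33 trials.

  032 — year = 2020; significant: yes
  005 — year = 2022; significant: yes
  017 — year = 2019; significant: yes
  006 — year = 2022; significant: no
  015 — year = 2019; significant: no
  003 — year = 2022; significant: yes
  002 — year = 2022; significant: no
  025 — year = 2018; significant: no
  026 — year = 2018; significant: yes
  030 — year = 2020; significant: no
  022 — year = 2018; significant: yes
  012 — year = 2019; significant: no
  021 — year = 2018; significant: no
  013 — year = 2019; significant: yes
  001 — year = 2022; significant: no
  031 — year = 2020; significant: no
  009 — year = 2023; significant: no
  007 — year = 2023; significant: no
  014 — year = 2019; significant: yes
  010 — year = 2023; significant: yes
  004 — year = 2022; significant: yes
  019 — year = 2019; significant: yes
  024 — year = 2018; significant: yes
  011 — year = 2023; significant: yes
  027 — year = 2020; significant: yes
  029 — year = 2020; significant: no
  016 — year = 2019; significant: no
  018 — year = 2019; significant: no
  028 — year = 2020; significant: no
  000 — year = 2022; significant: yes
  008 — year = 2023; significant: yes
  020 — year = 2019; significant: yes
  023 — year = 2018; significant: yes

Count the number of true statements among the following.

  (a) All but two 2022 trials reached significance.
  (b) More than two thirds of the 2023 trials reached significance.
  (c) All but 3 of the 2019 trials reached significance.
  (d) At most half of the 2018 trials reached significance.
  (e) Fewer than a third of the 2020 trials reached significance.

(a) 2022: |A| = 7, |A ∩ B| = 4; needs |A ∖ B| = 2 — false.
(b) 2023: |A| = 5, |A ∩ B| = 3; needs |A ∩ B| / |A| > 2/3 — false.
(c) 2019: |A| = 9, |A ∩ B| = 5; needs |A ∖ B| = 3 — false.
(d) 2018: |A| = 6, |A ∩ B| = 4; needs |A ∩ B| ≤ |A ∖ B| — false.
(e) 2020: |A| = 6, |A ∩ B| = 2; needs |A ∩ B| / |A| < 1/3 — false.

0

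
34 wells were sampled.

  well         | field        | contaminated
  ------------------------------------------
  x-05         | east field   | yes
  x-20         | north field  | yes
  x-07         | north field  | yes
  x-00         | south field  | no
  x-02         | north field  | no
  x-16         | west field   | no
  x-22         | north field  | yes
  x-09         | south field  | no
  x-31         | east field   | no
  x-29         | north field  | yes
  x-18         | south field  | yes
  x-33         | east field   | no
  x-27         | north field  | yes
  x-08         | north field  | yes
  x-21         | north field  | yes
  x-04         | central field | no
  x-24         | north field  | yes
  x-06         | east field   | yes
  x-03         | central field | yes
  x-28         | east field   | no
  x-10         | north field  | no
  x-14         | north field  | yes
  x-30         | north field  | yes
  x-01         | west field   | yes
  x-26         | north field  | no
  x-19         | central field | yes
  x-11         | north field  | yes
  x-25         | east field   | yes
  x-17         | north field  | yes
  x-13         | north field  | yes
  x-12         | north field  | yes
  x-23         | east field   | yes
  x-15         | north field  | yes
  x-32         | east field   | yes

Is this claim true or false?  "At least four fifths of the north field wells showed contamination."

True

The determiner here denotes the relation: |A ∩ B| / |A| ≥ 4/5.
|A| = 18, |A ∩ B| = 15, |A ∖ B| = 3.
|A ∩ B|/|A| = 15/18, so the statement is true.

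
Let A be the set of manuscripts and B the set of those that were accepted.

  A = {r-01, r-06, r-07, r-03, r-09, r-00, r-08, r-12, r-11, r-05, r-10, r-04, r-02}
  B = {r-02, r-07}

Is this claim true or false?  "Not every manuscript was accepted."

The determiner here denotes the relation: A ⊄ B (|A ∖ B| ≥ 1).
A (the restrictor) = {r-01, r-06, r-07, r-03, r-09, r-00, r-08, r-12, r-11, r-05, r-10, r-04, r-02}, |A| = 13.
A ∖ B = {r-01, r-06, r-03, r-09, r-00, r-08, r-12, r-11, r-05, r-10, r-04}, so |A ∖ B| = 11.
So the statement is true.

True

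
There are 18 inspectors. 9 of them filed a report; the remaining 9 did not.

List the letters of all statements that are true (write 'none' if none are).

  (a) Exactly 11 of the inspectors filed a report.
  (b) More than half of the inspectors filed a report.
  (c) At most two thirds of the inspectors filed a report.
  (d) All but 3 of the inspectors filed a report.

|A| = 18, |A ∩ B| = 9, |A ∖ B| = 9.
(a) |A ∩ B| = 11: fails.
(b) |A ∩ B| > |A ∖ B|: fails.
(c) |A ∩ B| / |A| ≤ 2/3: holds.
(d) |A ∖ B| = 3: fails.

(c)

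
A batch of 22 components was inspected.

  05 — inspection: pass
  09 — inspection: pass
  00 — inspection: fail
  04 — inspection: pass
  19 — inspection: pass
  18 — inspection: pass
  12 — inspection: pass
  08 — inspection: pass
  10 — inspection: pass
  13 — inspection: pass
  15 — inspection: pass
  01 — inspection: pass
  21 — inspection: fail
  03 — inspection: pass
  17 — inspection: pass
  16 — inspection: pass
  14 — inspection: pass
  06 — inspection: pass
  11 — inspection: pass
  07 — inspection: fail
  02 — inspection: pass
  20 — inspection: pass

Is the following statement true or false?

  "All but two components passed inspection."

The determiner here denotes the relation: |A ∖ B| = 2.
|A| = 22, |A ∩ B| = 19, |A ∖ B| = 3.
|A ∖ B| = 3, so the statement is false.

False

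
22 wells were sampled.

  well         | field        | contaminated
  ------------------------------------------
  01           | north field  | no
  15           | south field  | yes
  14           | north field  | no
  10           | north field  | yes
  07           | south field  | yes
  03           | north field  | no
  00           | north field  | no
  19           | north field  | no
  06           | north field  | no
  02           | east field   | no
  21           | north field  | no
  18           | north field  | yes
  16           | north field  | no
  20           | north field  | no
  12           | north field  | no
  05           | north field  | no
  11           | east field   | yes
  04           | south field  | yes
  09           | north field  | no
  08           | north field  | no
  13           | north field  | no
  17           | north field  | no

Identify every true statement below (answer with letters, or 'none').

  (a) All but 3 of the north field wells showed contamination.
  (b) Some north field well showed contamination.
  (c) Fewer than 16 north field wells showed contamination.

(b), (c)

|A| = 17, |A ∩ B| = 2, |A ∖ B| = 15.
(a) |A ∖ B| = 3: fails.
(b) A ∩ B ≠ ∅ (|A ∩ B| ≥ 1): holds.
(c) |A ∩ B| < 16: holds.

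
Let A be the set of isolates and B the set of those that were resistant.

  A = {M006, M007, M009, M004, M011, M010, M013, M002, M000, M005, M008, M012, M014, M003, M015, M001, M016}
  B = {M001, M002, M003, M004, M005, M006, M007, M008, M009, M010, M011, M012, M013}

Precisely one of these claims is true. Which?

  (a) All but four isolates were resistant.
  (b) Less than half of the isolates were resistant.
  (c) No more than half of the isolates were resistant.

(a)

|A| = 17, |A ∩ B| = 13, |A ∖ B| = 4.
(a) requires |A ∖ B| = 4: true.
(b) requires |A ∩ B| < |A ∖ B|: false.
(c) requires |A ∩ B| ≤ |A ∖ B|: false.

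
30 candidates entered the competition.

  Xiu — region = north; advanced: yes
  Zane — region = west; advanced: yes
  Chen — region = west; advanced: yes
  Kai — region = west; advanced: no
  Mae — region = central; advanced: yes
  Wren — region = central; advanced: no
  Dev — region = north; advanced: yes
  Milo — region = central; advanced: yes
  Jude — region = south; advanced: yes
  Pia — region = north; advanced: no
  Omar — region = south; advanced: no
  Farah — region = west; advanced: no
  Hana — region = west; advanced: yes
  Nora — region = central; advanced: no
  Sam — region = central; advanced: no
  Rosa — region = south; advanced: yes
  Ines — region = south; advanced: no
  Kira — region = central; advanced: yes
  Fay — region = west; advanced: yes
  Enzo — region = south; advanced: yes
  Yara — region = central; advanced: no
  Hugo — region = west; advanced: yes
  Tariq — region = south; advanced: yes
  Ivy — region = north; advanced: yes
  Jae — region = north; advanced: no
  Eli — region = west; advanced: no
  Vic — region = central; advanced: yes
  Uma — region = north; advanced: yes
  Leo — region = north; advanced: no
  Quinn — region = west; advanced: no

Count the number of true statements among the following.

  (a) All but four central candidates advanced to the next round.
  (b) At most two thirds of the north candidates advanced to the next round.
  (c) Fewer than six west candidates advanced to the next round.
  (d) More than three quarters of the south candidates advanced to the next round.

3

(a) central: |A| = 8, |A ∩ B| = 4; needs |A ∖ B| = 4 — true.
(b) north: |A| = 7, |A ∩ B| = 4; needs |A ∩ B| / |A| ≤ 2/3 — true.
(c) west: |A| = 9, |A ∩ B| = 5; needs |A ∩ B| < 6 — true.
(d) south: |A| = 6, |A ∩ B| = 4; needs |A ∩ B| / |A| > 3/4 — false.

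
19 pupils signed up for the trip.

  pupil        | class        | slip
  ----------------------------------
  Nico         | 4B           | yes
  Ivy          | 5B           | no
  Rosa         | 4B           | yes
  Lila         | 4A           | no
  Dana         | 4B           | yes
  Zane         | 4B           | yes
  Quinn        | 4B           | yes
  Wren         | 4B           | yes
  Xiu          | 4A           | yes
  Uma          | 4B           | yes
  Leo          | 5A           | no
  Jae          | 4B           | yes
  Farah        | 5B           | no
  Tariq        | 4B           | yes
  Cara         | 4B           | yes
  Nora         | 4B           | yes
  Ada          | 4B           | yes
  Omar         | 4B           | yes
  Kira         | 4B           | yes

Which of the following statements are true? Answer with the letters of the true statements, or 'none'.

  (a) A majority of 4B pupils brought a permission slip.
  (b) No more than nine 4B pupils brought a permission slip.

(a)

|A| = 14, |A ∩ B| = 14, |A ∖ B| = 0.
(a) |A ∩ B| > |A ∖ B|: holds.
(b) |A ∩ B| ≤ 9: fails.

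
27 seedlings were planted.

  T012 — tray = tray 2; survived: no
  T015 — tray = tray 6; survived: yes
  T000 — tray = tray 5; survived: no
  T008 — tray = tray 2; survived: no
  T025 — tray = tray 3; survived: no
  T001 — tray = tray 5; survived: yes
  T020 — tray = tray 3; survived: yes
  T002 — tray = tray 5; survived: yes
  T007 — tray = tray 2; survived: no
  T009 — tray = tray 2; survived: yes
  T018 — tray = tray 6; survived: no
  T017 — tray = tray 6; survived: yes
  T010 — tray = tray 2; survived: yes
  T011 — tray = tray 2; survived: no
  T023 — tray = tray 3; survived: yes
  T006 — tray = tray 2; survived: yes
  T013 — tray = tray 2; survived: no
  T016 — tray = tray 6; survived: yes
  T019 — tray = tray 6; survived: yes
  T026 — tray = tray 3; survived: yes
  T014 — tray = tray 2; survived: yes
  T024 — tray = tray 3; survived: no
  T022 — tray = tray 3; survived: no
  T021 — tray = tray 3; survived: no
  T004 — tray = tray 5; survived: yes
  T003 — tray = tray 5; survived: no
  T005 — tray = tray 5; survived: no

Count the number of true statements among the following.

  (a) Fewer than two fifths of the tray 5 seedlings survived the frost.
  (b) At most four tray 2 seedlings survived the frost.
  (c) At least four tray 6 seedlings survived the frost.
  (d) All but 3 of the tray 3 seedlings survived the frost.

2

(a) tray 5: |A| = 6, |A ∩ B| = 3; needs |A ∩ B| / |A| < 2/5 — false.
(b) tray 2: |A| = 9, |A ∩ B| = 4; needs |A ∩ B| ≤ 4 — true.
(c) tray 6: |A| = 5, |A ∩ B| = 4; needs |A ∩ B| ≥ 4 — true.
(d) tray 3: |A| = 7, |A ∩ B| = 3; needs |A ∖ B| = 3 — false.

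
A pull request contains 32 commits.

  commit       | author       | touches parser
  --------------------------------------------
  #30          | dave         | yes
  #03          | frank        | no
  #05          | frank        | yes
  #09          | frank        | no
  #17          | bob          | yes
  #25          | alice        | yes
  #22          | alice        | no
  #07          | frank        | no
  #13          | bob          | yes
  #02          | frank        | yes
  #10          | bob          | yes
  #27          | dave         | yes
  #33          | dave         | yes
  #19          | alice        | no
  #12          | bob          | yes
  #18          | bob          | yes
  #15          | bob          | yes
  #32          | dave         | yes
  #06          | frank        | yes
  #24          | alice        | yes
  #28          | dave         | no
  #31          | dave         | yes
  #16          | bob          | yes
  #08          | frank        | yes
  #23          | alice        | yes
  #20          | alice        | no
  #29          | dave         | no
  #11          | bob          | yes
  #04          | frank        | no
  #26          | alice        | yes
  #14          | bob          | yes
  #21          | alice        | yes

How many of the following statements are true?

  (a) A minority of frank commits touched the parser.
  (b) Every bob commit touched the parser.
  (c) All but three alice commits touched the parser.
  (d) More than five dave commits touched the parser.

(a) frank: |A| = 8, |A ∩ B| = 4; needs |A ∩ B| < |A ∖ B| — false.
(b) bob: |A| = 9, |A ∩ B| = 9; needs A ⊆ B, i.e. every element of A is in B (|A ∖ B| = 0) — true.
(c) alice: |A| = 8, |A ∩ B| = 5; needs |A ∖ B| = 3 — true.
(d) dave: |A| = 7, |A ∩ B| = 5; needs |A ∩ B| > 5 — false.

2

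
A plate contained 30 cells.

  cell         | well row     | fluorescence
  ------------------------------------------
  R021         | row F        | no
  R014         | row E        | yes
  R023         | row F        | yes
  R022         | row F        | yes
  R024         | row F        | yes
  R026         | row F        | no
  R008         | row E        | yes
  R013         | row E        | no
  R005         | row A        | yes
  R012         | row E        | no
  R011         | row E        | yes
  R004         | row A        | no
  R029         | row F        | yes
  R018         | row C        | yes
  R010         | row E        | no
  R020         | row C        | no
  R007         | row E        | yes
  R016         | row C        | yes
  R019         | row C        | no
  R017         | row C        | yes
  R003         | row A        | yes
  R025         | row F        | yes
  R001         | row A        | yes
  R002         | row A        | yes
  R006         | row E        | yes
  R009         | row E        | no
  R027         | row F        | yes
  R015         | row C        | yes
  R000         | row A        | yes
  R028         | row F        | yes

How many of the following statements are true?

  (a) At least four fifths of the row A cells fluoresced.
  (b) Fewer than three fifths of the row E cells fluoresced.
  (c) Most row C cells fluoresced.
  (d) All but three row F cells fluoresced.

(a) row A: |A| = 6, |A ∩ B| = 5; needs |A ∩ B| / |A| ≥ 4/5 — true.
(b) row E: |A| = 9, |A ∩ B| = 5; needs |A ∩ B| / |A| < 3/5 — true.
(c) row C: |A| = 6, |A ∩ B| = 4; needs |A ∩ B| > |A ∖ B| — true.
(d) row F: |A| = 9, |A ∩ B| = 7; needs |A ∖ B| = 3 — false.

3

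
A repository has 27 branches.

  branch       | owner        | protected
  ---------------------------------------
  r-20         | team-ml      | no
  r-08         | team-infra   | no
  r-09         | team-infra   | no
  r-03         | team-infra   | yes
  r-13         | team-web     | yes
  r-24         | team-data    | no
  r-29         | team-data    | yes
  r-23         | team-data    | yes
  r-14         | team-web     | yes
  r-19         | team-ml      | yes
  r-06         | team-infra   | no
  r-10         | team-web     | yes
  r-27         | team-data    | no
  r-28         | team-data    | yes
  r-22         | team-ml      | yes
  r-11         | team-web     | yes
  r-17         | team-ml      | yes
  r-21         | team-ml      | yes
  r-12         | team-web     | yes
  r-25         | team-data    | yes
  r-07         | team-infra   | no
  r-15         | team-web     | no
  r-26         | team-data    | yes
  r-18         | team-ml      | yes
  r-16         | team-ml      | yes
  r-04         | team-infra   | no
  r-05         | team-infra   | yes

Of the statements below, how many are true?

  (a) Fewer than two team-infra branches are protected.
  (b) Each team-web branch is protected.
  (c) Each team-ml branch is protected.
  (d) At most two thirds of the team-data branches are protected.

(a) team-infra: |A| = 7, |A ∩ B| = 2; needs |A ∩ B| < 2 — false.
(b) team-web: |A| = 6, |A ∩ B| = 5; needs A ⊆ B, i.e. every element of A is in B (|A ∖ B| = 0) — false.
(c) team-ml: |A| = 7, |A ∩ B| = 6; needs A ⊆ B, i.e. every element of A is in B (|A ∖ B| = 0) — false.
(d) team-data: |A| = 7, |A ∩ B| = 5; needs |A ∩ B| / |A| ≤ 2/3 — false.

0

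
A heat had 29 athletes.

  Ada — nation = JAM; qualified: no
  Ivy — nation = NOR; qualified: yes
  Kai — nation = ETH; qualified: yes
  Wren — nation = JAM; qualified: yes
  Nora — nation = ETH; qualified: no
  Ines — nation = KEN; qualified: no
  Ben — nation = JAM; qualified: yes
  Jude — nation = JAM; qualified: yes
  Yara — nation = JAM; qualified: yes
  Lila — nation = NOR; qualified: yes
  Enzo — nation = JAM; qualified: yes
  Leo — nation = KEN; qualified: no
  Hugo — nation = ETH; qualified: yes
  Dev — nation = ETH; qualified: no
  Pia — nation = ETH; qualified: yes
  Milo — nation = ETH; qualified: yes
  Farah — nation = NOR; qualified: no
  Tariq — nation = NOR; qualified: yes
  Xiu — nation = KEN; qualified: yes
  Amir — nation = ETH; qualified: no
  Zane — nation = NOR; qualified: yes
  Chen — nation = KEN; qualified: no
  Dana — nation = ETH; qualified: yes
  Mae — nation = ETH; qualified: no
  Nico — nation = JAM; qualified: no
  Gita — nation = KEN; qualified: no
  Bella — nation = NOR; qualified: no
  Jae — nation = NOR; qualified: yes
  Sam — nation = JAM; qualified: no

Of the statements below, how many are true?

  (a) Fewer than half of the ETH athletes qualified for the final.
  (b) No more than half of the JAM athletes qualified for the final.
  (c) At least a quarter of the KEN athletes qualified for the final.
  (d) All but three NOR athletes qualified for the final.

(a) ETH: |A| = 9, |A ∩ B| = 5; needs |A ∩ B| < |A ∖ B| — false.
(b) JAM: |A| = 8, |A ∩ B| = 5; needs |A ∩ B| ≤ |A ∖ B| — false.
(c) KEN: |A| = 5, |A ∩ B| = 1; needs |A ∩ B| / |A| ≥ 1/4 — false.
(d) NOR: |A| = 7, |A ∩ B| = 5; needs |A ∖ B| = 3 — false.

0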